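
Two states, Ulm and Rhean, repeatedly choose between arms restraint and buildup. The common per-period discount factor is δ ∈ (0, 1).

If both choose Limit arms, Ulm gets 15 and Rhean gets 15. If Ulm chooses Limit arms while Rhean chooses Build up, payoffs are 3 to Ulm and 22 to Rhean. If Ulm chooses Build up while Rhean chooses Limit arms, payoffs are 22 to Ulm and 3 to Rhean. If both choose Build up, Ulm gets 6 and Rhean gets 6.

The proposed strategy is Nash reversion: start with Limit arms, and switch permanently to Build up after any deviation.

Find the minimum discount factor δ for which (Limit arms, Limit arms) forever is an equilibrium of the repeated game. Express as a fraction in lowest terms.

Cooperation forever yields 15 each period: 15/(1−δ).
Deviating yields 22 once, then 6 forever: 22 + 6δ/(1−δ).
No profitable deviation requires 15/(1−δ) ≥ 22 + 6δ/(1−δ).
Multiplying by (1−δ): 15 ≥ 22(1−δ) + 6δ = 22 − 16δ.
So 16δ ≥ 7, i.e. δ ≥ 7/16.

7/16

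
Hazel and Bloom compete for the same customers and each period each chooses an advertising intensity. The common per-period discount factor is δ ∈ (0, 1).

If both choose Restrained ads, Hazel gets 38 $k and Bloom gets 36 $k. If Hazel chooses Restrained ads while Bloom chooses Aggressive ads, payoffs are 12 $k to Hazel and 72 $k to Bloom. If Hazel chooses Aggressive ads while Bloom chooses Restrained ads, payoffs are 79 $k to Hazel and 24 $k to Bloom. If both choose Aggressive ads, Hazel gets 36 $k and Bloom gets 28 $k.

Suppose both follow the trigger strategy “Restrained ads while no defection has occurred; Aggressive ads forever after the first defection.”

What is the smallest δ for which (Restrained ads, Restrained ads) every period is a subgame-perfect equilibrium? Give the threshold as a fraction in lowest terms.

Hazel: cooperation gives 38 each period; deviation gives 79 once then 36 forever.
  38/(1−δ) ≥ 79 + 36δ/(1−δ) ⇒ δ ≥ 41/43.
Bloom: cooperation gives 36 each period; deviation gives 72 once then 28 forever.
  δ ≥ 36/44 = 9/11.
Both must hold, so the binding constraint is Hazel's: δ ≥ 41/43.

41/43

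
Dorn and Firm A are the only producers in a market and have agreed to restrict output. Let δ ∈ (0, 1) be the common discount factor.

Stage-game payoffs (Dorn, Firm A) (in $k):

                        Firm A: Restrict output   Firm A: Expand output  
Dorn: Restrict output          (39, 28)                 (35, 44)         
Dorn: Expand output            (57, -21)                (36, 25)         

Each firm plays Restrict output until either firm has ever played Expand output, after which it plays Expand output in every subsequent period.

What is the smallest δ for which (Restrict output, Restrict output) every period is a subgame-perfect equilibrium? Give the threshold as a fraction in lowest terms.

6/7

Dorn: cooperation gives 39 each period; deviation gives 57 once then 36 forever.
  39/(1−δ) ≥ 57 + 36δ/(1−δ) ⇒ δ ≥ 18/21 = 6/7.
Firm A: cooperation gives 28 each period; deviation gives 44 once then 25 forever.
  δ ≥ 16/19.
Both must hold, so the binding constraint is Dorn's: δ ≥ 6/7.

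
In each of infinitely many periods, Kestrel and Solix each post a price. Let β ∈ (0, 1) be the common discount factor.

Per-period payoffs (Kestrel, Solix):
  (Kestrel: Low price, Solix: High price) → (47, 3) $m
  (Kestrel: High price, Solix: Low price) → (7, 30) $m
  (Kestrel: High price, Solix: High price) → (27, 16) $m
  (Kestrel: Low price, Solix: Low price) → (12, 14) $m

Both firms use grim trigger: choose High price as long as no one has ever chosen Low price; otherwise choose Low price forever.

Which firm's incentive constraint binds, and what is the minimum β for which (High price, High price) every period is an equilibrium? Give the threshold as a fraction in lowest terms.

For Kestrel: deviation gain 47−27 = 20, per-period punishment loss 27−12 = 15. IC gives β ≥ 20/35 = 4/7.
For Solix: gain 14, loss 2 per period, so β ≥ 14/16 = 7/8.
The tighter constraint is Solix's, so cooperation needs β ≥ 7/8.

Solix; β ≥ 7/8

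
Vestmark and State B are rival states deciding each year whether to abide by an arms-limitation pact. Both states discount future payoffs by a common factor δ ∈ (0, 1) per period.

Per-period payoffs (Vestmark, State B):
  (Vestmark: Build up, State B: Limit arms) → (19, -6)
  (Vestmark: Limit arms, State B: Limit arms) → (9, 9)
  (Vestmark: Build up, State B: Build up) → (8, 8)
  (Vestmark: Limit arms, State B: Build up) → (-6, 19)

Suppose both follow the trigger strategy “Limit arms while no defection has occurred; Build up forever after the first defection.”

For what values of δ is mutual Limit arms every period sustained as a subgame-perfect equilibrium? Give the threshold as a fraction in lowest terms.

One-period gain from deviating is 19 − 9 = 10. The loss is 9 − 8 = 1 in every subsequent period, with present value 1·δ/(1−δ).
Deviation is unprofitable when 1·δ/(1−δ) ≥ 10, i.e. δ/(1−δ) ≥ 10.
Equivalently δ ≥ 10/(10+1) = 10/11.

10/11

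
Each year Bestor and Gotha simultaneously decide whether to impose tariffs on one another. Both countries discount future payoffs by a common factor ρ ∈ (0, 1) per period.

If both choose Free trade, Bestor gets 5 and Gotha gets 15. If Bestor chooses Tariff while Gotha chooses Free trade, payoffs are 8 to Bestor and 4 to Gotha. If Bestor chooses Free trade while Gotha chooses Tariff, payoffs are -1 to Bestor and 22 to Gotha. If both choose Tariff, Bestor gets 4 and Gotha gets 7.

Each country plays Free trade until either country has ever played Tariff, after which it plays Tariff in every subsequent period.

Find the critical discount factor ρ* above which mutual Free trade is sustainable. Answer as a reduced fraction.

3/4

Bestor's threshold: (8−5)/(8−4) = 3/4.
Gotha's threshold: (22−15)/(22−7) = 7/15.
3/4 > 7/15, so Bestor binds and ρ* = 3/4.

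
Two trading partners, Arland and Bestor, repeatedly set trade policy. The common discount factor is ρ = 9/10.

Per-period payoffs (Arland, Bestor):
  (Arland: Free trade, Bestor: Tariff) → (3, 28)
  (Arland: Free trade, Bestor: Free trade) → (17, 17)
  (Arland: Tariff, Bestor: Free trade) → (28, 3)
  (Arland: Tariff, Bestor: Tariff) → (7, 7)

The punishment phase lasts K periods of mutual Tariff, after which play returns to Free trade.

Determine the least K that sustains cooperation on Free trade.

IC: ρ(1−ρ^K)/(1−ρ) ≥ (28−17)/(17−7) = 11/10.
With ρ = 9/10: need 1 − ρ^K ≥ 11/10·(1−9/10)/(9/10), i.e. ρ^K ≤ 0.8778.
Since (9/10)^1 = 0.9000 and (9/10)^2 = 0.8100, the smallest such K is 2.

2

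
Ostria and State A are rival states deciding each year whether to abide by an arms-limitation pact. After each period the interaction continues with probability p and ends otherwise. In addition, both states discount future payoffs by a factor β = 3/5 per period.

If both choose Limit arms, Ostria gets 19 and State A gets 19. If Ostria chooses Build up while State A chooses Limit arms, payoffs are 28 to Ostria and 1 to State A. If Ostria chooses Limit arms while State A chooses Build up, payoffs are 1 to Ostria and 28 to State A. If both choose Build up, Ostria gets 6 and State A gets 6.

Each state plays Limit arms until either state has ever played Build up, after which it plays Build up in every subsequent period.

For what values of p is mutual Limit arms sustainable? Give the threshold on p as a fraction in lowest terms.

15/22

With continuation probability p and discount β, the effective per-period discount factor is βp.
Grim-trigger IC: βp ≥ (28−19)/(28−6) = 9/22.
So p ≥ (9/22)/(3/5) = 15/22.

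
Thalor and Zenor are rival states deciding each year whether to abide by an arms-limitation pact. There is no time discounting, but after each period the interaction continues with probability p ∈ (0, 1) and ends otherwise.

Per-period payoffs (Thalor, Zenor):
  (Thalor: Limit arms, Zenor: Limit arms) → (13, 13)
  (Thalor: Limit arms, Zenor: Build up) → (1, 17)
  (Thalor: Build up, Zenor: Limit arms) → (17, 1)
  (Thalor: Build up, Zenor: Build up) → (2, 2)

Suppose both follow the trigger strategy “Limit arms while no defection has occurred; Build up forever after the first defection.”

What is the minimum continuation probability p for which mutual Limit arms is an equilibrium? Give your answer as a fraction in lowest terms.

With no time discounting, the continuation probability p plays the role of the discount factor.
Grim-trigger IC: 13/(1−p) ≥ 17 + 2p/(1−p) ⇒ p ≥ (17−13)/(17−2) = 4/15.

4/15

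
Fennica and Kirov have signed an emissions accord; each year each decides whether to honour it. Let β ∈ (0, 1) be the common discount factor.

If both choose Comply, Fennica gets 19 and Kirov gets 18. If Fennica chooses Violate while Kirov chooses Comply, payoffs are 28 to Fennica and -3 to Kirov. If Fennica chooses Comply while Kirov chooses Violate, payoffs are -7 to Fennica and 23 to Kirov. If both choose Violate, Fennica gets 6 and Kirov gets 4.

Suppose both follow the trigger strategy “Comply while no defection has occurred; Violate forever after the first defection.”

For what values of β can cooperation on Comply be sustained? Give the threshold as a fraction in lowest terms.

Fennica's threshold: (28−19)/(28−6) = 9/22.
Kirov's threshold: (23−18)/(23−4) = 5/19.
9/22 > 5/19, so Fennica binds and β* = 9/22.

9/22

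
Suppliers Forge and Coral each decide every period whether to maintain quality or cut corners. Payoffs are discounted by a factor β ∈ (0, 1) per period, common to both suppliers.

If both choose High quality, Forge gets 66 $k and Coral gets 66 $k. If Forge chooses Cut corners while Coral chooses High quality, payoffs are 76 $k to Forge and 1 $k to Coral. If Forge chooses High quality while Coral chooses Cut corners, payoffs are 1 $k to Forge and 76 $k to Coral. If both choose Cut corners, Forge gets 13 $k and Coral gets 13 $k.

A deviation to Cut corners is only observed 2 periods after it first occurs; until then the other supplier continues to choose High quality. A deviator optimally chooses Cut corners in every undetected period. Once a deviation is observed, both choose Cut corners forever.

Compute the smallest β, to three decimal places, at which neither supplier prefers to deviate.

Deviating for the 2 undetected periods gains 76−66 = 10 per period over cooperation, then loses 66−13 = 53 per period forever once punishment starts.
Gain: 10(1 + β + … + β^1); loss: 53·β^2/(1−β).
No profitable deviation ⇔ 10(1−β^2) ≤ 53·β^2, i.e. β^2 ≥ 10/(10+53) = 10/63.
Hence β ≥ (10/63)^(1/2) ≈ 0.398.

0.398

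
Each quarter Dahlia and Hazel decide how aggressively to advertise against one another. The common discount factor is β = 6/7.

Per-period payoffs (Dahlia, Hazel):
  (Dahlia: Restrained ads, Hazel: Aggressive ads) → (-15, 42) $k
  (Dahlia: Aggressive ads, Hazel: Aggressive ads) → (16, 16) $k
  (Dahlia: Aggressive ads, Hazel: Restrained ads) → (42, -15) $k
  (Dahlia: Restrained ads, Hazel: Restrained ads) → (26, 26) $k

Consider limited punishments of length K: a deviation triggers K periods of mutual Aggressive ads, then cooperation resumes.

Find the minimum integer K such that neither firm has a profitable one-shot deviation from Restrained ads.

Need Σ_{k=1}^{K} β^k ≥ (42−26)/(26−16) = 1.6000 at β = 6/7.
At K = 2 the sum is 1.5918 < 1.6000; at K = 3 it is 2.2216 ≥ 1.6000.
So the minimum punishment length is K = 3.

3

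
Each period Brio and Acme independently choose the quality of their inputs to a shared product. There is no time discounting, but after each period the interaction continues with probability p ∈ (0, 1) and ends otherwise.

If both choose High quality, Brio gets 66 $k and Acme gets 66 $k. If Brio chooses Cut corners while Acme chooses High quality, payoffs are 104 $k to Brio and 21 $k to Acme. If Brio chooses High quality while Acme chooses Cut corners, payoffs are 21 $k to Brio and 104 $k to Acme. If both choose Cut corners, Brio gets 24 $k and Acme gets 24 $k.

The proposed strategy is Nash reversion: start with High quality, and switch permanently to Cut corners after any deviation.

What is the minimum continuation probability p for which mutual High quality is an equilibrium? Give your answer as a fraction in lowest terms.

With no time discounting, the continuation probability p plays the role of the discount factor.
Grim-trigger IC: 66/(1−p) ≥ 104 + 24p/(1−p) ⇒ p ≥ (104−66)/(104−24) = 19/40.

19/40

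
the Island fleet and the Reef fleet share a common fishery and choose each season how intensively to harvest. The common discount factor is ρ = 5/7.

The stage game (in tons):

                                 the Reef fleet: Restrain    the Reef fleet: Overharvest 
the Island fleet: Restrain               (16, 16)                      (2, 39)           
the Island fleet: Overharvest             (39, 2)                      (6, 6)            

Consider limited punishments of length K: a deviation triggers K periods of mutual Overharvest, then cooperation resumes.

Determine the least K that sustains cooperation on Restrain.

8

Need Σ_{k=1}^{K} ρ^k ≥ (39−16)/(16−6) = 2.3000 at ρ = 5/7.
At K = 7 the sum is 2.2628 < 2.3000; at K = 8 it is 2.3306 ≥ 2.3000.
So the minimum punishment length is K = 8.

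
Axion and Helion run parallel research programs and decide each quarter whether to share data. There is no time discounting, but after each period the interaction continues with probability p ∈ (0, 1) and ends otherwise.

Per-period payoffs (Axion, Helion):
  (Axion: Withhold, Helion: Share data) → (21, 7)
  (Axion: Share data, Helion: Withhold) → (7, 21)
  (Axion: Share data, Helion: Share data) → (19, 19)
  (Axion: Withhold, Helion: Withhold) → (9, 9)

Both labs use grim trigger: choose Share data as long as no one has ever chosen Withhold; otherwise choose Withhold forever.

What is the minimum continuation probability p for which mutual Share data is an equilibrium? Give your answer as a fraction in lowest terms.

With no time discounting, the continuation probability p plays the role of the discount factor.
Grim-trigger IC: 19/(1−p) ≥ 21 + 9p/(1−p) ⇒ p ≥ (21−19)/(21−9) = 1/6.

1/6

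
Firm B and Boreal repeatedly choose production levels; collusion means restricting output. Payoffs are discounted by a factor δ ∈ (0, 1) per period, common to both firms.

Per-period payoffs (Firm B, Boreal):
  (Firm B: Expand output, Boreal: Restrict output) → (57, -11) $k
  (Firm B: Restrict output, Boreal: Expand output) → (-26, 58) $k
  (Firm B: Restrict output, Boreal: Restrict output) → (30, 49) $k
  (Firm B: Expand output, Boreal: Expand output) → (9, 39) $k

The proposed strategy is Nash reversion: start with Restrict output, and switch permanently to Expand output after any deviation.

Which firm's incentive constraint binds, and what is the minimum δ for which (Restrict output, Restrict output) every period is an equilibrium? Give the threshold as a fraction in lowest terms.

Firm B; δ ≥ 9/16

For Firm B: deviation gain 57−30 = 27, per-period punishment loss 30−9 = 21. IC gives δ ≥ 27/48 = 9/16.
For Boreal: gain 9, loss 10 per period, so δ ≥ 9/19.
The tighter constraint is Firm B's, so cooperation needs δ ≥ 9/16.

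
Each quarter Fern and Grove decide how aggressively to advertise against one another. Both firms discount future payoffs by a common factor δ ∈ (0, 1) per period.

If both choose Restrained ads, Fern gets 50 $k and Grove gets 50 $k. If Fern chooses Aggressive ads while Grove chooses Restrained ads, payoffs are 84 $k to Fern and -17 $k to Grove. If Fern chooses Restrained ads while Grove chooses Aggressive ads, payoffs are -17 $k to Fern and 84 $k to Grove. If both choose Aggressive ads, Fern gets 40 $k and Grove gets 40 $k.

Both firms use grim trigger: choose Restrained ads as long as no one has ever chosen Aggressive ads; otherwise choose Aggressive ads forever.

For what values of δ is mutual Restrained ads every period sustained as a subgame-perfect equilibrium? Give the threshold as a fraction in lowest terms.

17/22

50/(1−δ) ≥ 84 + 40δ/(1−δ)
50 ≥ 84 − 44δ
δ ≥ 34/44 = 17/22.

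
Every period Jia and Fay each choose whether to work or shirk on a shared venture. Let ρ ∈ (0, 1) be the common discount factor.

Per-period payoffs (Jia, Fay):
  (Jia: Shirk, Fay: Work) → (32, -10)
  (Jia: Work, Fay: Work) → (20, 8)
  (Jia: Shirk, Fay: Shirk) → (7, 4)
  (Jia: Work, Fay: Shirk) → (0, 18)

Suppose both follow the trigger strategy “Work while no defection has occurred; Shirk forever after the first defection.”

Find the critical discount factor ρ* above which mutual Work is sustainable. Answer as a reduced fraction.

5/7

Jia's threshold: (32−20)/(32−7) = 12/25.
Fay's threshold: (18−8)/(18−4) = 5/7.
12/25 < 5/7, so Fay binds and ρ* = 5/7.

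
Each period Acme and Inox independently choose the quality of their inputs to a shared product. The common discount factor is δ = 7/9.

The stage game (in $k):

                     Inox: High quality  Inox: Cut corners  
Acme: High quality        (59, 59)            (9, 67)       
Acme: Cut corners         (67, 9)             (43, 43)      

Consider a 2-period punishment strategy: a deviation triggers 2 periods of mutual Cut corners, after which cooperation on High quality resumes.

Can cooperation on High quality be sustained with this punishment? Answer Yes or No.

Comparing payoff streams over the 3 periods until play realigns: cooperate → 59(1+δ+…+δ^2); deviate → 67 + 43(δ+…+δ^2).
Cooperation is sustained iff (59−43)(δ+…+δ^2) ≥ 67−59.
δ+…+δ^2 = 7/9·(1−(7/9)^2)/(1−7/9) = 1.3827, and (67−59)/(59−43) = 0.5000.
1.3827 ≥ 0.5000, so cooperation is sustainable.

Yes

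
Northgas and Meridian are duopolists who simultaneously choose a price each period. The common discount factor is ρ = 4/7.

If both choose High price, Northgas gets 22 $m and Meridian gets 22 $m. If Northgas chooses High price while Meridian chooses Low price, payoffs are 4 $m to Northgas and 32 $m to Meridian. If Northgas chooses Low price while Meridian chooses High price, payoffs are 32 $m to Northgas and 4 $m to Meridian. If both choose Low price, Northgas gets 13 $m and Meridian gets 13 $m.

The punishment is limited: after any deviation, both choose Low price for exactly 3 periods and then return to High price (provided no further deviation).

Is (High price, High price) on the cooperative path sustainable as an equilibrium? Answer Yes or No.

A one-shot deviation gives 32 now, then 13 for 3 periods, then back to 22.
Gain from deviating: (32−22) today; loss: (22−13) in each of the next 3 periods.
No-deviation condition: (22−13)(ρ+…+ρ^3) ≥ 32−22, i.e. ρ+…+ρ^3 ≥ 10/9.
At ρ = 4/7: ρ+…+ρ^3 = 1.0845 < 1.1111.
So cooperation is not sustainable.

No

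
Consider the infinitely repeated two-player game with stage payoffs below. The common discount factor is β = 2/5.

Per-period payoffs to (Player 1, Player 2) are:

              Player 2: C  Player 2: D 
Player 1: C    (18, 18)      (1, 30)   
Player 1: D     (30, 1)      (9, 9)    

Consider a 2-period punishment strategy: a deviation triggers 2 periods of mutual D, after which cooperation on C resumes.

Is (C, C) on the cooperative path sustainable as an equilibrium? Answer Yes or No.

No

Comparing payoff streams over the 3 periods until play realigns: cooperate → 18(1+β+…+β^2); deviate → 30 + 9(β+…+β^2).
Cooperation is sustained iff (18−9)(β+…+β^2) ≥ 30−18.
β+…+β^2 = 2/5·(1−(2/5)^2)/(1−2/5) = 0.5600, and (30−18)/(18−9) = 1.3333.
0.5600 < 1.3333, so cooperation is not sustainable.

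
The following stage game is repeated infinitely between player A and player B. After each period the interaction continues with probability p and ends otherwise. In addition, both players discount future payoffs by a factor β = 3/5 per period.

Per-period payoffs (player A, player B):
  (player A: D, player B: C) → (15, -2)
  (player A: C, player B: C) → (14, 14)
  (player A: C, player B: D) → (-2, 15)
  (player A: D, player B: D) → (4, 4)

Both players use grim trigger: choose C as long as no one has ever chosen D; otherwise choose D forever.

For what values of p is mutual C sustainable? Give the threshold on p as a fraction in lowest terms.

5/33

With continuation probability p and discount β, the effective per-period discount factor is βp.
Grim-trigger IC: βp ≥ (15−14)/(15−4) = 1/11.
So p ≥ (1/11)/(3/5) = 5/33.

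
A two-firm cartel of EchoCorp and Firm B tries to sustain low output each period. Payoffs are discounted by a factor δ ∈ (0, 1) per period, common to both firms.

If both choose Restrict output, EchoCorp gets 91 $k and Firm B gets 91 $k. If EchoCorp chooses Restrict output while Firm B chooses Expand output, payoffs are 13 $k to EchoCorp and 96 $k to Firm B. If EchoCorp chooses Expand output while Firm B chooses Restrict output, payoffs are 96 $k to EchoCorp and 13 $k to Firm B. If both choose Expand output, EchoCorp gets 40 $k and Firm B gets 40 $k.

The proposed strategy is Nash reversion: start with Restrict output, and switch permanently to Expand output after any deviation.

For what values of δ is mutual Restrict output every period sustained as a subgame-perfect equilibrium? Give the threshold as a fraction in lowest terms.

Cooperation forever yields 91 each period: 91/(1−δ).
Deviating yields 96 once, then 40 forever: 96 + 40δ/(1−δ).
No profitable deviation requires 91/(1−δ) ≥ 96 + 40δ/(1−δ).
Multiplying by (1−δ): 91 ≥ 96(1−δ) + 40δ = 96 − 56δ.
So 56δ ≥ 5, i.e. δ ≥ 5/56.

5/56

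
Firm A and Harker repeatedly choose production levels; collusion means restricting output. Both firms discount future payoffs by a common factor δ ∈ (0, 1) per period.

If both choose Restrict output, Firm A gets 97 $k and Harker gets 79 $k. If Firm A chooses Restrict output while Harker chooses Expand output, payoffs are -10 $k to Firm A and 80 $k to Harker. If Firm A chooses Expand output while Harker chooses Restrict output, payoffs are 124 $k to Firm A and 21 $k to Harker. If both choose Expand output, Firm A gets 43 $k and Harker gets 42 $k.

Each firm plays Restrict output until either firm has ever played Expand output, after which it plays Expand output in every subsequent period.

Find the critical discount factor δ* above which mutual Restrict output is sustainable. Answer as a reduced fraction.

1/3

For Firm A: deviation gain 124−97 = 27, per-period punishment loss 97−43 = 54. IC gives δ ≥ 27/81 = 1/3.
For Harker: gain 1, loss 37 per period, so δ ≥ 1/38.
The tighter constraint is Firm A's, so cooperation needs δ ≥ 1/3.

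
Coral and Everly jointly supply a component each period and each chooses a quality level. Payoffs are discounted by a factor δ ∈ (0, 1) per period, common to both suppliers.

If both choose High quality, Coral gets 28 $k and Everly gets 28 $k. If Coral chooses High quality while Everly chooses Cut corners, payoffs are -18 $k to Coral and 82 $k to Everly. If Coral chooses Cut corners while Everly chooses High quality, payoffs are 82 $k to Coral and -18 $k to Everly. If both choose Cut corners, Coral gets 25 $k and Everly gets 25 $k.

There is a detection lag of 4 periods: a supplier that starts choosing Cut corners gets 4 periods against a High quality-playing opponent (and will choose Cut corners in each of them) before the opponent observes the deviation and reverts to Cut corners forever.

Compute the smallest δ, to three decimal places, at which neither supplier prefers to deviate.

0.987

Deviating for the 4 undetected periods gains 82−28 = 54 per period over cooperation, then loses 28−25 = 3 per period forever once punishment starts.
Gain: 54(1 + δ + … + δ^3); loss: 3·δ^4/(1−δ).
No profitable deviation ⇔ 54(1−δ^4) ≤ 3·δ^4, i.e. δ^4 ≥ 54/(54+3) = 18/19.
Hence δ ≥ (18/19)^(1/4) ≈ 0.987.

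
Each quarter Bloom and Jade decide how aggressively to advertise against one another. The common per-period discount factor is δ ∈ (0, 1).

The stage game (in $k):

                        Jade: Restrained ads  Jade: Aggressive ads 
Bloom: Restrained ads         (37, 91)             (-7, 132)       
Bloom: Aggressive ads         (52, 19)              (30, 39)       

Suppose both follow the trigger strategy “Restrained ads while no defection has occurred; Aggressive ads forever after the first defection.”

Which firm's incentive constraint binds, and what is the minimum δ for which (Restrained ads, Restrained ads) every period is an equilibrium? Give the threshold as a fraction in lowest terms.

Bloom; δ ≥ 15/22

Bloom's threshold: (52−37)/(52−30) = 15/22.
Jade's threshold: (132−91)/(132−39) = 41/93.
15/22 > 41/93, so Bloom binds and δ* = 15/22.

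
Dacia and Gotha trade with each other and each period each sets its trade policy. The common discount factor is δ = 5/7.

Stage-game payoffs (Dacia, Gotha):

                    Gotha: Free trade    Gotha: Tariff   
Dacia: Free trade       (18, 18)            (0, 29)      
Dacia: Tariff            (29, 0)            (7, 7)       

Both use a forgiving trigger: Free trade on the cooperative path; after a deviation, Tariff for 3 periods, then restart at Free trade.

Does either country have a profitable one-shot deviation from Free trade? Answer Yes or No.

IC: δ+…+δ^3 ≥ (29−18)/(18−7) = 1.
At δ = 5/7: partial sum = 1.5889 ≥ 1.0000. Cooperation sustainable.

No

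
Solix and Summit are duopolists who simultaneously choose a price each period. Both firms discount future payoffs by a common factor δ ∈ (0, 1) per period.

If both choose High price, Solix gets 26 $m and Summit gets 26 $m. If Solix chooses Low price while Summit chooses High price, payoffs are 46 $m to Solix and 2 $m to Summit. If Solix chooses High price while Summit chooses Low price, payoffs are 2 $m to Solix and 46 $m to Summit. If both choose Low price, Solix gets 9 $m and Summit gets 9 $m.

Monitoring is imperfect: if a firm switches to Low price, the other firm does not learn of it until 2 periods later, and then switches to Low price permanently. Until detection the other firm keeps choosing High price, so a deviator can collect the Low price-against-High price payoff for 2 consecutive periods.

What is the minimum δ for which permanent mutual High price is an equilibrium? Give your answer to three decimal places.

A deviator earns 46 for 2 periods, then 9 forever; cooperating earns 26 forever. Multiplying the IC by (1−δ):
26 ≥ 46(1−δ^2) + 9δ^2, so 37·δ^2 ≥ 20 and δ^2 ≥ 20/37.
δ ≥ (20/37)^(1/2) ≈ 0.735.

0.735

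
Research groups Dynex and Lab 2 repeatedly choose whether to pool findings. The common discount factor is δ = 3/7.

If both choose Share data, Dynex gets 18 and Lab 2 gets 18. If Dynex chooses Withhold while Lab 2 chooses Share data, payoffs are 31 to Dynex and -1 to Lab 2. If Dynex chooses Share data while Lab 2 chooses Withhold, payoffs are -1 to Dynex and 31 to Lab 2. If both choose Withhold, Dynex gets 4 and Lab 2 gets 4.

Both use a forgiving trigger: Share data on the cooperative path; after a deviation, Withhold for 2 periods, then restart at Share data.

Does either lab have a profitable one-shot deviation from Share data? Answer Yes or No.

IC: δ+…+δ^2 ≥ (31−18)/(18−4) = 13/14.
At δ = 3/7: partial sum = 0.6122 < 0.9286. Cooperation not sustainable.

Yes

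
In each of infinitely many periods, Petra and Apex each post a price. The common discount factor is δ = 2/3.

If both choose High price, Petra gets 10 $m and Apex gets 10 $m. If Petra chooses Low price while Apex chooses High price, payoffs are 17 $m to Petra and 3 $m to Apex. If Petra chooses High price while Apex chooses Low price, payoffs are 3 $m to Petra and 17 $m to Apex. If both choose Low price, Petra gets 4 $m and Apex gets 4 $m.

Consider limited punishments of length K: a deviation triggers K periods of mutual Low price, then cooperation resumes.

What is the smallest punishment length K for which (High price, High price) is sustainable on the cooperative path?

3

Need Σ_{k=1}^{K} δ^k ≥ (17−10)/(10−4) = 1.1667 at δ = 2/3.
At K = 2 the sum is 1.1111 < 1.1667; at K = 3 it is 1.4074 ≥ 1.1667.
So the minimum punishment length is K = 3.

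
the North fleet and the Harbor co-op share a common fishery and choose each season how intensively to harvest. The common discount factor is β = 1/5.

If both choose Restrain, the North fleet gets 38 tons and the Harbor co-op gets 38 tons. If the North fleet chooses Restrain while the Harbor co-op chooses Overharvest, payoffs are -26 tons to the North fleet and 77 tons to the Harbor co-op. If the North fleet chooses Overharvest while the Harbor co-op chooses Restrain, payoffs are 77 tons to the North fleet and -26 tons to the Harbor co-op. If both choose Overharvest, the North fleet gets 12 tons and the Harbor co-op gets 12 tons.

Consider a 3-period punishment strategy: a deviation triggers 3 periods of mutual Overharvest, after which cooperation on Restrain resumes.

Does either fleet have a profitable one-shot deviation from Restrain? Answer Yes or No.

Yes

IC: β+…+β^3 ≥ (77−38)/(38−12) = 3/2.
At β = 1/5: partial sum = 0.2480 < 1.5000. Cooperation not sustainable.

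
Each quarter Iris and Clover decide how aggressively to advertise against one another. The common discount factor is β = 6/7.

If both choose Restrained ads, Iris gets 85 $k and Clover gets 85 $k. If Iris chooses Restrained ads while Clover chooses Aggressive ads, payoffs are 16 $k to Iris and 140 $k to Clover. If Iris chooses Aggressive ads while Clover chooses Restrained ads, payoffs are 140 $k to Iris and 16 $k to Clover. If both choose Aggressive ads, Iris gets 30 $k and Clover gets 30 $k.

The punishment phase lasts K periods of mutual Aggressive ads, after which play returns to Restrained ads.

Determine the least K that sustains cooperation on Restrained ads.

2

No profitable deviation requires (85−30)(β+…+β^K) ≥ 140−85, i.e. β+…+β^K ≥ 1 ≈ 1.0000.
With β = 6/7, the partial sums are K=1: 0.8571, K=2: 1.5918.
K = 2 is the first length at which the sum reaches 1.0000.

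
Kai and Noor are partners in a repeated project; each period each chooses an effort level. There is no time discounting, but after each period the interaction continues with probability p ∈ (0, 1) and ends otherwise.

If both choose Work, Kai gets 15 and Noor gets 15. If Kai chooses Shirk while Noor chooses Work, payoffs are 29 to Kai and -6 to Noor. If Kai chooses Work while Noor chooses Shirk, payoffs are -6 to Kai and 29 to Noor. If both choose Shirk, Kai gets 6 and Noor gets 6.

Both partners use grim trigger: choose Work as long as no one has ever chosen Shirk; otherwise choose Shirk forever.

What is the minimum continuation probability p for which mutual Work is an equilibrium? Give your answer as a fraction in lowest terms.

Expected cooperation value is 15 + p·15 + p²·15 + … = 15/(1−p); deviation gives 29 + p·6/(1−p).
15 ≥ 29(1−p) + 6p ⇒ 23p ≥ 14 ⇒ p ≥ 14/23.

14/23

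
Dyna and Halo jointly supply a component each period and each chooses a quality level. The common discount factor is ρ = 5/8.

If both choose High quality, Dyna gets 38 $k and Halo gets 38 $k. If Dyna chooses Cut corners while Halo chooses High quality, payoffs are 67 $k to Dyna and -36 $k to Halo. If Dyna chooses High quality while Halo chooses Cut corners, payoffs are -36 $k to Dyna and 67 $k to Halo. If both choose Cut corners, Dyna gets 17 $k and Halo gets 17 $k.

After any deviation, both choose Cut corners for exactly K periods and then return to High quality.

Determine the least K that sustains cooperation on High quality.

4

No profitable deviation requires (38−17)(ρ+…+ρ^K) ≥ 67−38, i.e. ρ+…+ρ^K ≥ 29/21 ≈ 1.3810.
With ρ = 5/8, the partial sums are K=1: 0.6250, K=2: 1.0156, K=3: 1.2598, K=4: 1.4124.
K = 4 is the first length at which the sum reaches 1.3810.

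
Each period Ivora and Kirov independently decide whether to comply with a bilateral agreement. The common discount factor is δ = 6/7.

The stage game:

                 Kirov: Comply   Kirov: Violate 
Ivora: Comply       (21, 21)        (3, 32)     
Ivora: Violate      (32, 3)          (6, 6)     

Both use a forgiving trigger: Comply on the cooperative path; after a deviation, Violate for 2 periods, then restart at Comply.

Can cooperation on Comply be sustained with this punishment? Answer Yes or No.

Yes

IC: δ+…+δ^2 ≥ (32−21)/(21−6) = 11/15.
At δ = 6/7: partial sum = 1.5918 ≥ 0.7333. Cooperation sustainable.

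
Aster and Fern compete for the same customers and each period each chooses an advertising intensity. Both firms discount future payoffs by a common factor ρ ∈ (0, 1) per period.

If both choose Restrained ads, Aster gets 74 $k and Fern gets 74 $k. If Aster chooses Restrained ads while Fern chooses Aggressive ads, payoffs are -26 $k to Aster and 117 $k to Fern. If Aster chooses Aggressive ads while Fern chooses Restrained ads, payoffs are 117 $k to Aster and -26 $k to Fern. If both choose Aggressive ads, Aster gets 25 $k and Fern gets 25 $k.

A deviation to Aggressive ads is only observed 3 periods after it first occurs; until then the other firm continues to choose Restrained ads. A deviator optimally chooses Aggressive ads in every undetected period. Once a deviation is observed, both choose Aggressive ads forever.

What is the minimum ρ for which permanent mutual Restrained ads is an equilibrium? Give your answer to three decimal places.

0.776

The best deviation is to choose Aggressive ads for all 3 undetected periods, earning 117 each, then 25 forever once detected.
Deviation value: 117(1−ρ^3)/(1−ρ) + 25ρ^3/(1−ρ); cooperation value: 74/(1−ρ).
IC: 74 ≥ 117(1−ρ^3) + 25ρ^3 = 117 − 92ρ^3.
So ρ^3 ≥ 43/92, giving ρ ≥ (43/92)^(1/3) ≈ 0.776.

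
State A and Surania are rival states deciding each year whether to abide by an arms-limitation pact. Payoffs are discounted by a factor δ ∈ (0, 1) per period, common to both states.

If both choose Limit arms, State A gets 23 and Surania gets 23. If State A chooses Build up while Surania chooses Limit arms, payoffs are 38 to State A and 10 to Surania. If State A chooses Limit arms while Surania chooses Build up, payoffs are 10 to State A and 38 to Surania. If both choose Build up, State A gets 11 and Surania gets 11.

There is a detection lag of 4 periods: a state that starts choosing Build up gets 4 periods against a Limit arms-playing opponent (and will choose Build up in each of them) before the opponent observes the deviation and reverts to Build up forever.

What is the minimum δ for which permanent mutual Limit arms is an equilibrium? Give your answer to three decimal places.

0.863

The best deviation is to choose Build up for all 4 undetected periods, earning 38 each, then 11 forever once detected.
Deviation value: 38(1−δ^4)/(1−δ) + 11δ^4/(1−δ); cooperation value: 23/(1−δ).
IC: 23 ≥ 38(1−δ^4) + 11δ^4 = 38 − 27δ^4.
So δ^4 ≥ 15/27 = 5/9, giving δ ≥ (5/9)^(1/4) ≈ 0.863.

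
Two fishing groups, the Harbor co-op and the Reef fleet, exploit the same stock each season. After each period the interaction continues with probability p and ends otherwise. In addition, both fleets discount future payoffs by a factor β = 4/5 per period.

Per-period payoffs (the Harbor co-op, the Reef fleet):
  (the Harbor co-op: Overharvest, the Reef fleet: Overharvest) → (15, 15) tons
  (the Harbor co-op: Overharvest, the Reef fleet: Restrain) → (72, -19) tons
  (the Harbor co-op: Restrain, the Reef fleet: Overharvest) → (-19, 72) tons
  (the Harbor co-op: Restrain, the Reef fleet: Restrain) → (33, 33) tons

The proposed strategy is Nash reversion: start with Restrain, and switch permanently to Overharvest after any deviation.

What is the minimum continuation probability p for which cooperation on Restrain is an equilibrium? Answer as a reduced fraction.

With continuation probability p and discount β, the effective per-period discount factor is βp.
Grim-trigger IC: βp ≥ (72−33)/(72−15) = 13/19.
So p ≥ (13/19)/(4/5) = 65/76.

65/76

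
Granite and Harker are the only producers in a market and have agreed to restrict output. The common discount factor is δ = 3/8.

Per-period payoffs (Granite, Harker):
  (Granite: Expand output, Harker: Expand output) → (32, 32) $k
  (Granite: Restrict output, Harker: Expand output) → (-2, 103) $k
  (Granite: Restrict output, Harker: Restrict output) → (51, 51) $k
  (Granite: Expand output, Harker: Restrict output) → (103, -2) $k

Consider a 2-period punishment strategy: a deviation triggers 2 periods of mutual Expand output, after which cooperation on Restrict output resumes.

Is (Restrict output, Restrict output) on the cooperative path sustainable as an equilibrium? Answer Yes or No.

No

A one-shot deviation gives 103 now, then 32 for 2 periods, then back to 51.
Gain from deviating: (103−51) today; loss: (51−32) in each of the next 2 periods.
No-deviation condition: (51−32)(δ+…+δ^2) ≥ 103−51, i.e. δ+…+δ^2 ≥ 52/19.
At δ = 3/8: δ+…+δ^2 = 0.5156 < 2.7368.
So cooperation is not sustainable.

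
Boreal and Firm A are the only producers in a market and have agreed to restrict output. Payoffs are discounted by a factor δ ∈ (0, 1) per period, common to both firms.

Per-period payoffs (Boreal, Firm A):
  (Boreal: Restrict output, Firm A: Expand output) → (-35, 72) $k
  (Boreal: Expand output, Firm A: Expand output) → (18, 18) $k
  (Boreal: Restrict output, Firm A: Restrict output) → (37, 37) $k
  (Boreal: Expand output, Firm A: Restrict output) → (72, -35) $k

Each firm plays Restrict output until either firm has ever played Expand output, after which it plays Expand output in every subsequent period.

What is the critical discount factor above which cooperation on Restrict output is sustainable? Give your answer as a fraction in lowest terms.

Under grim trigger the critical discount factor is (T−C)/(T−P) with T = 72, C = 37, P = 18.
δ* = (72−37)/(72−18) = 35/54.

35/54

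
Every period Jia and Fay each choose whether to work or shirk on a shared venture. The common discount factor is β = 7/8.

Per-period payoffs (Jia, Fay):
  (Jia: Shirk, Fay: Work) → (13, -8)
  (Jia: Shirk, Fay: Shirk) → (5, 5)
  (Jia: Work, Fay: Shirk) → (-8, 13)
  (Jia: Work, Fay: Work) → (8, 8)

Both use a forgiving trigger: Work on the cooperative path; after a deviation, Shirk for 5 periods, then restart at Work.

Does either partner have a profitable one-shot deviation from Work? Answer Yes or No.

No

A one-shot deviation gives 13 now, then 5 for 5 periods, then back to 8.
Gain from deviating: (13−8) today; loss: (8−5) in each of the next 5 periods.
No-deviation condition: (8−5)(β+…+β^5) ≥ 13−8, i.e. β+…+β^5 ≥ 5/3.
At β = 7/8: β+…+β^5 = 3.4096 ≥ 1.6667.
So cooperation is sustainable.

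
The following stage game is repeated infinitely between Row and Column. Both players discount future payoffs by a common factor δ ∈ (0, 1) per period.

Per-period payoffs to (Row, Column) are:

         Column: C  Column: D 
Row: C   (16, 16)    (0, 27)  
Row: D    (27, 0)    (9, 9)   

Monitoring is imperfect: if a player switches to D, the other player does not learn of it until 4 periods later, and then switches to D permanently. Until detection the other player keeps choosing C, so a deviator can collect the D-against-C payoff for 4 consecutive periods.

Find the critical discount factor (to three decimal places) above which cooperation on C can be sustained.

A deviator earns 27 for 4 periods, then 9 forever; cooperating earns 16 forever. Multiplying the IC by (1−δ):
16 ≥ 27(1−δ^4) + 9δ^4, so 18·δ^4 ≥ 11 and δ^4 ≥ 11/18.
δ ≥ (11/18)^(1/4) ≈ 0.884.

0.884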